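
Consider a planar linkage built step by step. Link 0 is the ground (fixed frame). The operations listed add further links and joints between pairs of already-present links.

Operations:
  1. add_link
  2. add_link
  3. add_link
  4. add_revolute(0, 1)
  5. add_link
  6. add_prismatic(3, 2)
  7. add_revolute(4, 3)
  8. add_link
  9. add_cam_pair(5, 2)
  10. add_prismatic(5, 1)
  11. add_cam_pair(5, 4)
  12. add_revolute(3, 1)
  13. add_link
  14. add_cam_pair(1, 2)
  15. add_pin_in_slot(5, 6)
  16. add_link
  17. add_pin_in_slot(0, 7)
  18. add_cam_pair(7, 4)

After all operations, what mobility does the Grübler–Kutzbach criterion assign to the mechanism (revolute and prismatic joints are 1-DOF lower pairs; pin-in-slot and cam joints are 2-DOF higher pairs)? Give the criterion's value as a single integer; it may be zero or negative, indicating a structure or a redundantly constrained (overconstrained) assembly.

M = 5

L=1 J1=0 J2=0
add link → L=2 J1=0 J2=0
add link → L=3 J1=0 J2=0
add link → L=4 J1=0 J2=0
R@0,1 dof=1 J1 → L=4 J1=1 J2=0
add link → L=5 J1=1 J2=0
P@3,2 dof=1 J1 → L=5 J1=2 J2=0
R@4,3 dof=1 J1 → L=5 J1=3 J2=0
add link → L=6 J1=3 J2=0
C@5,2 dof=2 J2 → L=6 J1=3 J2=1
P@5,1 dof=1 J1 → L=6 J1=4 J2=1
C@5,4 dof=2 J2 → L=6 J1=4 J2=2
R@3,1 dof=1 J1 → L=6 J1=5 J2=2
add link → L=7 J1=5 J2=2
C@1,2 dof=2 J2 → L=7 J1=5 J2=3
PS@5,6 dof=2 J2 → L=7 J1=5 J2=4
add link → L=8 J1=5 J2=4
PS@0,7 dof=2 J2 → L=8 J1=5 J2=5
C@7,4 dof=2 J2 → L=8 J1=5 J2=6
M=3(L−1)−2J1−J2=3·7−2·5−6=5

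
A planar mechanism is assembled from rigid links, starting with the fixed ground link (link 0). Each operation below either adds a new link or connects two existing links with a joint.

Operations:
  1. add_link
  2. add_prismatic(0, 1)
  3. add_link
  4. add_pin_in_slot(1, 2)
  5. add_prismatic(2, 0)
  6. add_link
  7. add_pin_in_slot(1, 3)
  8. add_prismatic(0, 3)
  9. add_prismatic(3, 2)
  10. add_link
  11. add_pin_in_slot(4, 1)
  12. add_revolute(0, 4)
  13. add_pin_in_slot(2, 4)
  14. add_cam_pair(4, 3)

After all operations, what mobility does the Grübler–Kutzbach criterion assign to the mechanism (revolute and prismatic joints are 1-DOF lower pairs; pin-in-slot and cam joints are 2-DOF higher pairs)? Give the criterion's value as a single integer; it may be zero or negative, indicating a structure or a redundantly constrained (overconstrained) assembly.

M = -3

L=1 J1=0 J2=0
add link → L=2 J1=0 J2=0
P@0,1 dof=1 J1 → L=2 J1=1 J2=0
add link → L=3 J1=1 J2=0
PS@1,2 dof=2 J2 → L=3 J1=1 J2=1
P@2,0 dof=1 J1 → L=3 J1=2 J2=1
add link → L=4 J1=2 J2=1
PS@1,3 dof=2 J2 → L=4 J1=2 J2=2
P@0,3 dof=1 J1 → L=4 J1=3 J2=2
P@3,2 dof=1 J1 → L=4 J1=4 J2=2
add link → L=5 J1=4 J2=2
PS@4,1 dof=2 J2 → L=5 J1=4 J2=3
R@0,4 dof=1 J1 → L=5 J1=5 J2=3
PS@2,4 dof=2 J2 → L=5 J1=5 J2=4
C@4,3 dof=2 J2 → L=5 J1=5 J2=5
M=3(L−1)−2J1−J2=3·4−2·5−5=-3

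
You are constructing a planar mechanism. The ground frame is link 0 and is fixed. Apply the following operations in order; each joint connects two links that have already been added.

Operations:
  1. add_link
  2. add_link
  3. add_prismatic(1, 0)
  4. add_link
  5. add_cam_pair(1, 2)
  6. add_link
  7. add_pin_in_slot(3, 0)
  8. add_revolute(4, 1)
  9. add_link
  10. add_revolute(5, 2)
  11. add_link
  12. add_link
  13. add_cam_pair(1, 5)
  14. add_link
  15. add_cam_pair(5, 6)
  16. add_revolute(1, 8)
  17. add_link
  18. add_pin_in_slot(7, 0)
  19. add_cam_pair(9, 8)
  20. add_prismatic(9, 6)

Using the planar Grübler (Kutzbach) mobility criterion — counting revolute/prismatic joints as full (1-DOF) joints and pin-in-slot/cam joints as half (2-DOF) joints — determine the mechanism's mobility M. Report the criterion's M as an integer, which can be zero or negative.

[1;0;0] (link 0 is ground)
L+ [2;0;0]
L+ [3;0;0]
P(1,0)∈J1 [3;1;0]
L+ [4;1;0]
C(1,2)∈J2 [4;1;1]
L+ [5;1;1]
PS(3,0)∈J2 [5;1;2]
R(4,1)∈J1 [5;2;2]
L+ [6;2;2]
R(5,2)∈J1 [6;3;2]
L+ [7;3;2]
L+ [8;3;2]
C(1,5)∈J2 [8;3;3]
L+ [9;3;3]
C(5,6)∈J2 [9;3;4]
R(1,8)∈J1 [9;4;4]
L+ [10;4;4]
PS(7,0)∈J2 [10;4;5]
C(9,8)∈J2 [10;4;6]
P(9,6)∈J1 [10;5;6]
mobility = 27 − 10 − 6 = 11

M = 11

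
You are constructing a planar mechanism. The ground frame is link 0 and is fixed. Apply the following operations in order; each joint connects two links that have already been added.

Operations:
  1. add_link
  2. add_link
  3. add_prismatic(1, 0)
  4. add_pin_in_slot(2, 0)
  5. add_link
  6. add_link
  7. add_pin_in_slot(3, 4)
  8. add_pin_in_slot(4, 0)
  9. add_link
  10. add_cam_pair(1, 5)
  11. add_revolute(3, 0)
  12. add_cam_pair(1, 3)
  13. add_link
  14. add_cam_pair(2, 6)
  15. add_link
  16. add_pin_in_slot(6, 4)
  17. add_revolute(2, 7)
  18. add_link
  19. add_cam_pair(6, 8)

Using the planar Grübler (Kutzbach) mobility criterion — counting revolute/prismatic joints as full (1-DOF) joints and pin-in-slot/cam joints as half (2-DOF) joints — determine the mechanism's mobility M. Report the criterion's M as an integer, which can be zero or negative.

M = 10

ground; <1,0,0>
#1 <2,0,0>
#2 <3,0,0>
P:1↔0 J1 <3,1,0>
PS:2↔0 J2 <3,1,1>
#3 <4,1,1>
#4 <5,1,1>
PS:3↔4 J2 <5,1,2>
PS:4↔0 J2 <5,1,3>
#5 <6,1,3>
C:1↔5 J2 <6,1,4>
R:3↔0 J1 <6,2,4>
C:1↔3 J2 <6,2,5>
#6 <7,2,5>
C:2↔6 J2 <7,2,6>
#7 <8,2,6>
PS:6↔4 J2 <8,2,7>
R:2↔7 J1 <8,3,7>
#8 <9,3,7>
C:6↔8 J2 <9,3,8>
3×8 − 2×3 − 1×8 = 10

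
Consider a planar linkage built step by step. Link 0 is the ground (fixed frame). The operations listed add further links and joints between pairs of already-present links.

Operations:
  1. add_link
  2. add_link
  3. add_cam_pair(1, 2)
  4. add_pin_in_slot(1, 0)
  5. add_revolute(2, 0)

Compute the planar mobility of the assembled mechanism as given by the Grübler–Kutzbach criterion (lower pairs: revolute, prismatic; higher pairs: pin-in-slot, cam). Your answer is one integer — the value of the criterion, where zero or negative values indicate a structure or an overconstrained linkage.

(L,J1,J2)=(1,0,0); link0 fixed
link1: (2,0,0)
link2: (3,0,0)
C 1-2 [J2]: (3,0,1)
PS 1-0 [J2]: (3,0,2)
R 2-0 [J1]: (3,1,2)
Grübler: 3·2 − 2·1 − 2 = 2

M = 2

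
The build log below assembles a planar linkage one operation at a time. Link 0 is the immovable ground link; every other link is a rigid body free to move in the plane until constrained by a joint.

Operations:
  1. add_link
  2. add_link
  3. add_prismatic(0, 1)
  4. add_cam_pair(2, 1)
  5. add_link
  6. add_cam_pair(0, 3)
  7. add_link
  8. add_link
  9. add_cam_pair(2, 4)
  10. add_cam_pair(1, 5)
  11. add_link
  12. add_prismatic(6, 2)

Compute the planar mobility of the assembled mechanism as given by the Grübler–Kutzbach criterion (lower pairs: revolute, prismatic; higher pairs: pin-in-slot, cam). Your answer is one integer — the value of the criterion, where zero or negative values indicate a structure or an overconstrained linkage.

ground; <1,0,0>
#1 <2,0,0>
#2 <3,0,0>
P:0↔1 J1 <3,1,0>
C:2↔1 J2 <3,1,1>
#3 <4,1,1>
C:0↔3 J2 <4,1,2>
#4 <5,1,2>
#5 <6,1,2>
C:2↔4 J2 <6,1,3>
C:1↔5 J2 <6,1,4>
#6 <7,1,4>
P:6↔2 J1 <7,2,4>
3×6 − 2×2 − 1×4 = 10

M = 10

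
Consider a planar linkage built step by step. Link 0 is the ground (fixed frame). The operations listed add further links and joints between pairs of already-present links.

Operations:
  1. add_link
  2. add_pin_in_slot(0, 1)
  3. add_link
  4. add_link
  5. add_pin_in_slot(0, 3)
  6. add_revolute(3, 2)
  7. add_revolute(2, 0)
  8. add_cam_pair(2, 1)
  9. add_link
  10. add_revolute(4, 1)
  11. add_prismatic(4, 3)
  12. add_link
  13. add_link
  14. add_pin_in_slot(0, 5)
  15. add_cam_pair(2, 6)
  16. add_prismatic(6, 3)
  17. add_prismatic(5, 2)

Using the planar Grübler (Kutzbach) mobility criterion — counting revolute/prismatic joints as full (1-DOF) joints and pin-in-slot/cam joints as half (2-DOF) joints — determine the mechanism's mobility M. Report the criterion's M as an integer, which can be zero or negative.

(L,J1,J2)=(1,0,0); link0 fixed
link1: (2,0,0)
PS 0-1 [J2]: (2,0,1)
link2: (3,0,1)
link3: (4,0,1)
PS 0-3 [J2]: (4,0,2)
R 3-2 [J1]: (4,1,2)
R 2-0 [J1]: (4,2,2)
C 2-1 [J2]: (4,2,3)
link4: (5,2,3)
R 4-1 [J1]: (5,3,3)
P 4-3 [J1]: (5,4,3)
link5: (6,4,3)
link6: (7,4,3)
PS 0-5 [J2]: (7,4,4)
C 2-6 [J2]: (7,4,5)
P 6-3 [J1]: (7,5,5)
P 5-2 [J1]: (7,6,5)
Grübler: 3·6 − 2·6 − 5 = 1

M = 1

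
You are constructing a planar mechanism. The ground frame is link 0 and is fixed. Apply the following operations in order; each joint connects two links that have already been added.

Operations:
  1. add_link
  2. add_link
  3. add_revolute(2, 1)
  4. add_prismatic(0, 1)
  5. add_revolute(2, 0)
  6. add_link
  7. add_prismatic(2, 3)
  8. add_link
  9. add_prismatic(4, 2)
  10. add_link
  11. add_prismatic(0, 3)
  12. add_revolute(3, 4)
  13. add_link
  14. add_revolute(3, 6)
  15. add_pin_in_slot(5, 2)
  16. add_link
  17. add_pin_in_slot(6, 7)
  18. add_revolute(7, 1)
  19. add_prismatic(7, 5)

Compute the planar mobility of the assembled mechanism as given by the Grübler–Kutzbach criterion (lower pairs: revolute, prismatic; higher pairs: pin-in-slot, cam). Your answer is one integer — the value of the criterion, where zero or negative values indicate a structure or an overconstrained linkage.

M = -1

link 0 = ground. State L|J1|J2 = 1|0|0
+link1  2|0|0
+link2  3|0|0
R(2,1) f=1→J1  3|1|0
P(0,1) f=1→J1  3|2|0
R(2,0) f=1→J1  3|3|0
+link3  4|3|0
P(2,3) f=1→J1  4|4|0
+link4  5|4|0
P(4,2) f=1→J1  5|5|0
+link5  6|5|0
P(0,3) f=1→J1  6|6|0
R(3,4) f=1→J1  6|7|0
+link6  7|7|0
R(3,6) f=1→J1  7|8|0
PS(5,2) f=2→J2  7|8|1
+link7  8|8|1
PS(6,7) f=2→J2  8|8|2
R(7,1) f=1→J1  8|9|2
P(7,5) f=1→J1  8|10|2
M = 3(8−1)−2·10−2 = 21−20−2 = -1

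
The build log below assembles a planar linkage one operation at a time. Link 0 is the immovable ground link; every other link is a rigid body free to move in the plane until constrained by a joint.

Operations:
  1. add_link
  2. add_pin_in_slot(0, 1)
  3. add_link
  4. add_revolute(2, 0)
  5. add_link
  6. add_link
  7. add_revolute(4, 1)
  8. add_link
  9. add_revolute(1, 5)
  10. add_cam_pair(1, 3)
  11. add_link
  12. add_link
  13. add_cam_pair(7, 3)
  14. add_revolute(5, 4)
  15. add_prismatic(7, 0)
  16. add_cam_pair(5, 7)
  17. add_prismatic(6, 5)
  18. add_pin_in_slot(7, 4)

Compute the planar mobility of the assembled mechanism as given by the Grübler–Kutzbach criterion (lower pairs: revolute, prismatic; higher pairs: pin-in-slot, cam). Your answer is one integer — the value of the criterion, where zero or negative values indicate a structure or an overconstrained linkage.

[1;0;0] (link 0 is ground)
L+ [2;0;0]
PS(0,1)∈J2 [2;0;1]
L+ [3;0;1]
R(2,0)∈J1 [3;1;1]
L+ [4;1;1]
L+ [5;1;1]
R(4,1)∈J1 [5;2;1]
L+ [6;2;1]
R(1,5)∈J1 [6;3;1]
C(1,3)∈J2 [6;3;2]
L+ [7;3;2]
L+ [8;3;2]
C(7,3)∈J2 [8;3;3]
R(5,4)∈J1 [8;4;3]
P(7,0)∈J1 [8;5;3]
C(5,7)∈J2 [8;5;4]
P(6,5)∈J1 [8;6;4]
PS(7,4)∈J2 [8;6;5]
mobility = 21 − 12 − 5 = 4

M = 4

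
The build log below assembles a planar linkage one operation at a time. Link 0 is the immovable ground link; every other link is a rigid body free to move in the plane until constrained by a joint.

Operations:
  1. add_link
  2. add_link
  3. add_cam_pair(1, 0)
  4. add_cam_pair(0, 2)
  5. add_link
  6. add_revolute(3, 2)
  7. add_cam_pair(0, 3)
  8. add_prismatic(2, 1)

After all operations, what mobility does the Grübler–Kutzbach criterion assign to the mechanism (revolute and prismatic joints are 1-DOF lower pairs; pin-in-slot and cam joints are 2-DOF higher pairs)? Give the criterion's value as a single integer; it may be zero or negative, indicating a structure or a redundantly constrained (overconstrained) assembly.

M = 2

L=1 J1=0 J2=0
add link → L=2 J1=0 J2=0
add link → L=3 J1=0 J2=0
C@1,0 dof=2 J2 → L=3 J1=0 J2=1
C@0,2 dof=2 J2 → L=3 J1=0 J2=2
add link → L=4 J1=0 J2=2
R@3,2 dof=1 J1 → L=4 J1=1 J2=2
C@0,3 dof=2 J2 → L=4 J1=1 J2=3
P@2,1 dof=1 J1 → L=4 J1=2 J2=3
M=3(L−1)−2J1−J2=3·3−2·2−3=2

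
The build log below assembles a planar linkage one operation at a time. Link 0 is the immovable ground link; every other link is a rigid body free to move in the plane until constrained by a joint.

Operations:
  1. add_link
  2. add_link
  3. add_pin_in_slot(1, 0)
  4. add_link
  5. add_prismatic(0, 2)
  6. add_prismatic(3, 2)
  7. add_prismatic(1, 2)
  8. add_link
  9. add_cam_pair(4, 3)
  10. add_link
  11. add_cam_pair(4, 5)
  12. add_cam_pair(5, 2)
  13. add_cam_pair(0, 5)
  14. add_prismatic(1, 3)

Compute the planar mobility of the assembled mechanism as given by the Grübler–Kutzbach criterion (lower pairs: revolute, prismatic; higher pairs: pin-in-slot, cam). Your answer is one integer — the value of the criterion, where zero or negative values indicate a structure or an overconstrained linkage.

[1;0;0] (link 0 is ground)
L+ [2;0;0]
L+ [3;0;0]
PS(1,0)∈J2 [3;0;1]
L+ [4;0;1]
P(0,2)∈J1 [4;1;1]
P(3,2)∈J1 [4;2;1]
P(1,2)∈J1 [4;3;1]
L+ [5;3;1]
C(4,3)∈J2 [5;3;2]
L+ [6;3;2]
C(4,5)∈J2 [6;3;3]
C(5,2)∈J2 [6;3;4]
C(0,5)∈J2 [6;3;5]
P(1,3)∈J1 [6;4;5]
mobility = 15 − 8 − 5 = 2

M = 2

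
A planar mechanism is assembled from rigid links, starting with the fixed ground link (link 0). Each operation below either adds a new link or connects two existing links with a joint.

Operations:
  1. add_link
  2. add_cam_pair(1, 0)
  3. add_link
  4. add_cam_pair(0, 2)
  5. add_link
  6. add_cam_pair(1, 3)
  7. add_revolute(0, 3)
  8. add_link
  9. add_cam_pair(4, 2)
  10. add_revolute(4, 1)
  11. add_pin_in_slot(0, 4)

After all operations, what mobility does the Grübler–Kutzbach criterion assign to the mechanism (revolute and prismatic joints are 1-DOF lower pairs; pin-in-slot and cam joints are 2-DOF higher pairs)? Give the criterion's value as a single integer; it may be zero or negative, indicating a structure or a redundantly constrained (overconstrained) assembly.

M = 3

(L,J1,J2)=(1,0,0); link0 fixed
link1: (2,0,0)
C 1-0 [J2]: (2,0,1)
link2: (3,0,1)
C 0-2 [J2]: (3,0,2)
link3: (4,0,2)
C 1-3 [J2]: (4,0,3)
R 0-3 [J1]: (4,1,3)
link4: (5,1,3)
C 4-2 [J2]: (5,1,4)
R 4-1 [J1]: (5,2,4)
PS 0-4 [J2]: (5,2,5)
Grübler: 3·4 − 2·2 − 5 = 3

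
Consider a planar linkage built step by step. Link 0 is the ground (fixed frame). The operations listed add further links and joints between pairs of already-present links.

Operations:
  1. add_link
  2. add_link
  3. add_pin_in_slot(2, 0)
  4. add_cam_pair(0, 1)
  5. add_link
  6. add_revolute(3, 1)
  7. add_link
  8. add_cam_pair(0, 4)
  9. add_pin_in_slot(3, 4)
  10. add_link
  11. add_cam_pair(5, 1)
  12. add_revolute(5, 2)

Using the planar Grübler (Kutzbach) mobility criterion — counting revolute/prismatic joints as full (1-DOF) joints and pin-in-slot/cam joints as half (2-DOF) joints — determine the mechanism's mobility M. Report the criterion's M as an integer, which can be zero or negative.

[1;0;0] (link 0 is ground)
L+ [2;0;0]
L+ [3;0;0]
PS(2,0)∈J2 [3;0;1]
C(0,1)∈J2 [3;0;2]
L+ [4;0;2]
R(3,1)∈J1 [4;1;2]
L+ [5;1;2]
C(0,4)∈J2 [5;1;3]
PS(3,4)∈J2 [5;1;4]
L+ [6;1;4]
C(5,1)∈J2 [6;1;5]
R(5,2)∈J1 [6;2;5]
mobility = 15 − 4 − 5 = 6

M = 6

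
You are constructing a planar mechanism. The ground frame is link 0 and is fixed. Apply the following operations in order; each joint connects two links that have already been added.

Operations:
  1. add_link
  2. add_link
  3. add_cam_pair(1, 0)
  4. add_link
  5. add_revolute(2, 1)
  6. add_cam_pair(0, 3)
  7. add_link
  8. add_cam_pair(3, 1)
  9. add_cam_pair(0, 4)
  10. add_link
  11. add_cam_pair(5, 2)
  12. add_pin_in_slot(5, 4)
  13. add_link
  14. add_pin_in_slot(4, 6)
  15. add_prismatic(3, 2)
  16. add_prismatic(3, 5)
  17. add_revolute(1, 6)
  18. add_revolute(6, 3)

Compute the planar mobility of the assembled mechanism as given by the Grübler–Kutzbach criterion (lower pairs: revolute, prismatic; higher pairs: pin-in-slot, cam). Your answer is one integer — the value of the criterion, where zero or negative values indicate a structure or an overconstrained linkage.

M = 1

ground; <1,0,0>
#1 <2,0,0>
#2 <3,0,0>
C:1↔0 J2 <3,0,1>
#3 <4,0,1>
R:2↔1 J1 <4,1,1>
C:0↔3 J2 <4,1,2>
#4 <5,1,2>
C:3↔1 J2 <5,1,3>
C:0↔4 J2 <5,1,4>
#5 <6,1,4>
C:5↔2 J2 <6,1,5>
PS:5↔4 J2 <6,1,6>
#6 <7,1,6>
PS:4↔6 J2 <7,1,7>
P:3↔2 J1 <7,2,7>
P:3↔5 J1 <7,3,7>
R:1↔6 J1 <7,4,7>
R:6↔3 J1 <7,5,7>
3×6 − 2×5 − 1×7 = 1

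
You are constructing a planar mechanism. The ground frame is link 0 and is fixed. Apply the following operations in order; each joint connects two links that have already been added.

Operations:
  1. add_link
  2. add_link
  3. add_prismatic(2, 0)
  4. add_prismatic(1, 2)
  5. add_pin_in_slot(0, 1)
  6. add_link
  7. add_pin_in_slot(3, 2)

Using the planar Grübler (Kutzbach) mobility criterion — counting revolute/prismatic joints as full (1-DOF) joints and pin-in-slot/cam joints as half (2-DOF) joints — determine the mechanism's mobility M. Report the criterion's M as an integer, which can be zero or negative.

L=1 J1=0 J2=0
add link → L=2 J1=0 J2=0
add link → L=3 J1=0 J2=0
P@2,0 dof=1 J1 → L=3 J1=1 J2=0
P@1,2 dof=1 J1 → L=3 J1=2 J2=0
PS@0,1 dof=2 J2 → L=3 J1=2 J2=1
add link → L=4 J1=2 J2=1
PS@3,2 dof=2 J2 → L=4 J1=2 J2=2
M=3(L−1)−2J1−J2=3·3−2·2−2=3

M = 3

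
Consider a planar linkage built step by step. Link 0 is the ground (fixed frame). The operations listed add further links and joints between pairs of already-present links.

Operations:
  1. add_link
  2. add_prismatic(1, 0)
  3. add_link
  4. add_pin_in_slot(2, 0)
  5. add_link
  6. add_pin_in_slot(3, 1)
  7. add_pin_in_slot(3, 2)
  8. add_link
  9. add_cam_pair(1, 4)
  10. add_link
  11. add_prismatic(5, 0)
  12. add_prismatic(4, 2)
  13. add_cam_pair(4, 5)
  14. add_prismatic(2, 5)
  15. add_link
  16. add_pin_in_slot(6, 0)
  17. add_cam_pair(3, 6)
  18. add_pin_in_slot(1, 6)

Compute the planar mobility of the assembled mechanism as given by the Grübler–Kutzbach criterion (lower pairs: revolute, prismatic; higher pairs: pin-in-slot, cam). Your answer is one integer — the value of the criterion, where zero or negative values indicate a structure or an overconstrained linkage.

link 0 = ground. State L|J1|J2 = 1|0|0
+link1  2|0|0
P(1,0) f=1→J1  2|1|0
+link2  3|1|0
PS(2,0) f=2→J2  3|1|1
+link3  4|1|1
PS(3,1) f=2→J2  4|1|2
PS(3,2) f=2→J2  4|1|3
+link4  5|1|3
C(1,4) f=2→J2  5|1|4
+link5  6|1|4
P(5,0) f=1→J1  6|2|4
P(4,2) f=1→J1  6|3|4
C(4,5) f=2→J2  6|3|5
P(2,5) f=1→J1  6|4|5
+link6  7|4|5
PS(6,0) f=2→J2  7|4|6
C(3,6) f=2→J2  7|4|7
PS(1,6) f=2→J2  7|4|8
M = 3(7−1)−2·4−8 = 18−8−8 = 2

M = 2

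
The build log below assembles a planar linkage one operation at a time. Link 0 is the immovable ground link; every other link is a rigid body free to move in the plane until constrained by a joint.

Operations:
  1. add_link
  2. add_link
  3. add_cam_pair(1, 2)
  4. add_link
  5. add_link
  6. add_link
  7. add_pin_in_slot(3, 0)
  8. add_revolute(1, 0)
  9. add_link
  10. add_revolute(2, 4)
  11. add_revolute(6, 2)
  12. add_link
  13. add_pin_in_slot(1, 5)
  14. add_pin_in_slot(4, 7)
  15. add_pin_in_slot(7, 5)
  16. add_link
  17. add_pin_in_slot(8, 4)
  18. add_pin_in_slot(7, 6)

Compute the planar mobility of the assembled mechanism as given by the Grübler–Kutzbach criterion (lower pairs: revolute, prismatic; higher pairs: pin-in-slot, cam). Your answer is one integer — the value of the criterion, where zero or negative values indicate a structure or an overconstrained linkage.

M = 11

(L,J1,J2)=(1,0,0); link0 fixed
link1: (2,0,0)
link2: (3,0,0)
C 1-2 [J2]: (3,0,1)
link3: (4,0,1)
link4: (5,0,1)
link5: (6,0,1)
PS 3-0 [J2]: (6,0,2)
R 1-0 [J1]: (6,1,2)
link6: (7,1,2)
R 2-4 [J1]: (7,2,2)
R 6-2 [J1]: (7,3,2)
link7: (8,3,2)
PS 1-5 [J2]: (8,3,3)
PS 4-7 [J2]: (8,3,4)
PS 7-5 [J2]: (8,3,5)
link8: (9,3,5)
PS 8-4 [J2]: (9,3,6)
PS 7-6 [J2]: (9,3,7)
Grübler: 3·8 − 2·3 − 7 = 11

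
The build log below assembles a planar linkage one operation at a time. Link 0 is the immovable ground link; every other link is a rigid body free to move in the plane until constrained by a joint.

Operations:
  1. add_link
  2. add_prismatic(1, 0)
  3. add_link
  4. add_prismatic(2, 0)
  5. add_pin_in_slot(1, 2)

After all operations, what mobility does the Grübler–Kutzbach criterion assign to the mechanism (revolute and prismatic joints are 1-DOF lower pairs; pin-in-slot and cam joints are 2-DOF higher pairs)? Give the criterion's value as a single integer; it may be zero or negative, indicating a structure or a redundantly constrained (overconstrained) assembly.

M = 1

(L,J1,J2)=(1,0,0); link0 fixed
link1: (2,0,0)
P 1-0 [J1]: (2,1,0)
link2: (3,1,0)
P 2-0 [J1]: (3,2,0)
PS 1-2 [J2]: (3,2,1)
Grübler: 3·2 − 2·2 − 1 = 1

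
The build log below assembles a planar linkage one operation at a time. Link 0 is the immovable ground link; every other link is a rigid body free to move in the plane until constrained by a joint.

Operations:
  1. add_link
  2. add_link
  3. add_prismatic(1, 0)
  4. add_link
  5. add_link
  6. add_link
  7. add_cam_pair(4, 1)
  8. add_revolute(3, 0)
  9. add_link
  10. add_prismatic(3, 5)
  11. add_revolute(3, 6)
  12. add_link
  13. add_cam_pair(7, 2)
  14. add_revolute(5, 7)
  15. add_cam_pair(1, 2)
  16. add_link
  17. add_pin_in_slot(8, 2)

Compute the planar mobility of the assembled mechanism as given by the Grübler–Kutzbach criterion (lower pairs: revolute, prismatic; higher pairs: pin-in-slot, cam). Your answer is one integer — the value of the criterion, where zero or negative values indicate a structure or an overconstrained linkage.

M = 10

ground; <1,0,0>
#1 <2,0,0>
#2 <3,0,0>
P:1↔0 J1 <3,1,0>
#3 <4,1,0>
#4 <5,1,0>
#5 <6,1,0>
C:4↔1 J2 <6,1,1>
R:3↔0 J1 <6,2,1>
#6 <7,2,1>
P:3↔5 J1 <7,3,1>
R:3↔6 J1 <7,4,1>
#7 <8,4,1>
C:7↔2 J2 <8,4,2>
R:5↔7 J1 <8,5,2>
C:1↔2 J2 <8,5,3>
#8 <9,5,3>
PS:8↔2 J2 <9,5,4>
3×8 − 2×5 − 1×4 = 10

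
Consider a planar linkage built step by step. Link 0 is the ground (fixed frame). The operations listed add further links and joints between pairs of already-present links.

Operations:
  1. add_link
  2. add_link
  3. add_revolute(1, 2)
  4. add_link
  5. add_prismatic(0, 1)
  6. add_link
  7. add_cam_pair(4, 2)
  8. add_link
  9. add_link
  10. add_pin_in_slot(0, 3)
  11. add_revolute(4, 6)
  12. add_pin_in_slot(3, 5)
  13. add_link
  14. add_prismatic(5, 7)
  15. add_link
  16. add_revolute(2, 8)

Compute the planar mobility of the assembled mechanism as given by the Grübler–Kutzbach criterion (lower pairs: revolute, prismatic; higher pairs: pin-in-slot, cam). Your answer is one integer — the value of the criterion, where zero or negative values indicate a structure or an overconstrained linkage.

[1;0;0] (link 0 is ground)
L+ [2;0;0]
L+ [3;0;0]
R(1,2)∈J1 [3;1;0]
L+ [4;1;0]
P(0,1)∈J1 [4;2;0]
L+ [5;2;0]
C(4,2)∈J2 [5;2;1]
L+ [6;2;1]
L+ [7;2;1]
PS(0,3)∈J2 [7;2;2]
R(4,6)∈J1 [7;3;2]
PS(3,5)∈J2 [7;3;3]
L+ [8;3;3]
P(5,7)∈J1 [8;4;3]
L+ [9;4;3]
R(2,8)∈J1 [9;5;3]
mobility = 24 − 10 − 3 = 11

M = 11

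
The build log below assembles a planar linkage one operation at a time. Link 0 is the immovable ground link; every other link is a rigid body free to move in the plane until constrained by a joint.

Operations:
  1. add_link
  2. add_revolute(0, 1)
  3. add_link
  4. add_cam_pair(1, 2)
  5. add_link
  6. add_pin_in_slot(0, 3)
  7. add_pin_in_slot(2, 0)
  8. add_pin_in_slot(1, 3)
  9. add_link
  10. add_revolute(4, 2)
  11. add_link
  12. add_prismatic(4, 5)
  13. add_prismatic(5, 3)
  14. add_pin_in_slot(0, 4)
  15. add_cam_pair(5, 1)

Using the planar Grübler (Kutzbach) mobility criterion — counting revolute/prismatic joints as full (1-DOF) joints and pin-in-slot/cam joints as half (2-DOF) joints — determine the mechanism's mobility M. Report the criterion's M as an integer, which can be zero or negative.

M = 1

(L,J1,J2)=(1,0,0); link0 fixed
link1: (2,0,0)
R 0-1 [J1]: (2,1,0)
link2: (3,1,0)
C 1-2 [J2]: (3,1,1)
link3: (4,1,1)
PS 0-3 [J2]: (4,1,2)
PS 2-0 [J2]: (4,1,3)
PS 1-3 [J2]: (4,1,4)
link4: (5,1,4)
R 4-2 [J1]: (5,2,4)
link5: (6,2,4)
P 4-5 [J1]: (6,3,4)
P 5-3 [J1]: (6,4,4)
PS 0-4 [J2]: (6,4,5)
C 5-1 [J2]: (6,4,6)
Grübler: 3·5 − 2·4 − 6 = 1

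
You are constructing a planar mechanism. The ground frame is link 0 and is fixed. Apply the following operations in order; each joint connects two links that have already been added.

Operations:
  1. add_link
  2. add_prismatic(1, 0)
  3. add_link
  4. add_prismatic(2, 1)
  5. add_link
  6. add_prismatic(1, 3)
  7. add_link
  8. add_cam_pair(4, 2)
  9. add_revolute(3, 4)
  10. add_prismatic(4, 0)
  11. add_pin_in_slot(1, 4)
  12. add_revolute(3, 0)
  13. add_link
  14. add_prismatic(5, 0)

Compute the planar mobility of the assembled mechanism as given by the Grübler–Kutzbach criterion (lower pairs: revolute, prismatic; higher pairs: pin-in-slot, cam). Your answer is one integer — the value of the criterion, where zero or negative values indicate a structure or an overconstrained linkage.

M = -1

[1;0;0] (link 0 is ground)
L+ [2;0;0]
P(1,0)∈J1 [2;1;0]
L+ [3;1;0]
P(2,1)∈J1 [3;2;0]
L+ [4;2;0]
P(1,3)∈J1 [4;3;0]
L+ [5;3;0]
C(4,2)∈J2 [5;3;1]
R(3,4)∈J1 [5;4;1]
P(4,0)∈J1 [5;5;1]
PS(1,4)∈J2 [5;5;2]
R(3,0)∈J1 [5;6;2]
L+ [6;6;2]
P(5,0)∈J1 [6;7;2]
mobility = 15 − 14 − 2 = -1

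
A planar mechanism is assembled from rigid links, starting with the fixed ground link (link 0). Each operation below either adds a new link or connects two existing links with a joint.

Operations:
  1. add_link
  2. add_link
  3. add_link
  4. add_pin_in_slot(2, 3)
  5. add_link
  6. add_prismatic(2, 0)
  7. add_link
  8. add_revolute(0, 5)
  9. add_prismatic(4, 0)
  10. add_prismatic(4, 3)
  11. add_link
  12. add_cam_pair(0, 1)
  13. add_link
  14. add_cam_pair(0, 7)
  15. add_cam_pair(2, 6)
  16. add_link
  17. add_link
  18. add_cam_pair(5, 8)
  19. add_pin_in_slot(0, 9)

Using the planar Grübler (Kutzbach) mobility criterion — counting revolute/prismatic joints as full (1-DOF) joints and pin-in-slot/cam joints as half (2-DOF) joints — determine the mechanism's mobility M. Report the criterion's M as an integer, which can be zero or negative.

M = 13

(L,J1,J2)=(1,0,0); link0 fixed
link1: (2,0,0)
link2: (3,0,0)
link3: (4,0,0)
PS 2-3 [J2]: (4,0,1)
link4: (5,0,1)
P 2-0 [J1]: (5,1,1)
link5: (6,1,1)
R 0-5 [J1]: (6,2,1)
P 4-0 [J1]: (6,3,1)
P 4-3 [J1]: (6,4,1)
link6: (7,4,1)
C 0-1 [J2]: (7,4,2)
link7: (8,4,2)
C 0-7 [J2]: (8,4,3)
C 2-6 [J2]: (8,4,4)
link8: (9,4,4)
link9: (10,4,4)
C 5-8 [J2]: (10,4,5)
PS 0-9 [J2]: (10,4,6)
Grübler: 3·9 − 2·4 − 6 = 13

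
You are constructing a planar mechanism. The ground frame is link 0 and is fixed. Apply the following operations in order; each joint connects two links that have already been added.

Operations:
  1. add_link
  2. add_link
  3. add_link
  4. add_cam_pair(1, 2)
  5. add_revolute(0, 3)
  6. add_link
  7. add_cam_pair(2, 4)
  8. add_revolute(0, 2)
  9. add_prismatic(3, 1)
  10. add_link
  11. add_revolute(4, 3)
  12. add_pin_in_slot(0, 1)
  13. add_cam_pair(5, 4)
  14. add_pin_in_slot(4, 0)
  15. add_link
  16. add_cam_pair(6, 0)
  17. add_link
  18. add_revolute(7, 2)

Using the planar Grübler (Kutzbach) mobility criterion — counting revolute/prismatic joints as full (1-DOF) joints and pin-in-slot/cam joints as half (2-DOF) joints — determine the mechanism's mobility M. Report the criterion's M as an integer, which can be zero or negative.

M = 5

[1;0;0] (link 0 is ground)
L+ [2;0;0]
L+ [3;0;0]
L+ [4;0;0]
C(1,2)∈J2 [4;0;1]
R(0,3)∈J1 [4;1;1]
L+ [5;1;1]
C(2,4)∈J2 [5;1;2]
R(0,2)∈J1 [5;2;2]
P(3,1)∈J1 [5;3;2]
L+ [6;3;2]
R(4,3)∈J1 [6;4;2]
PS(0,1)∈J2 [6;4;3]
C(5,4)∈J2 [6;4;4]
PS(4,0)∈J2 [6;4;5]
L+ [7;4;5]
C(6,0)∈J2 [7;4;6]
L+ [8;4;6]
R(7,2)∈J1 [8;5;6]
mobility = 21 − 10 − 6 = 5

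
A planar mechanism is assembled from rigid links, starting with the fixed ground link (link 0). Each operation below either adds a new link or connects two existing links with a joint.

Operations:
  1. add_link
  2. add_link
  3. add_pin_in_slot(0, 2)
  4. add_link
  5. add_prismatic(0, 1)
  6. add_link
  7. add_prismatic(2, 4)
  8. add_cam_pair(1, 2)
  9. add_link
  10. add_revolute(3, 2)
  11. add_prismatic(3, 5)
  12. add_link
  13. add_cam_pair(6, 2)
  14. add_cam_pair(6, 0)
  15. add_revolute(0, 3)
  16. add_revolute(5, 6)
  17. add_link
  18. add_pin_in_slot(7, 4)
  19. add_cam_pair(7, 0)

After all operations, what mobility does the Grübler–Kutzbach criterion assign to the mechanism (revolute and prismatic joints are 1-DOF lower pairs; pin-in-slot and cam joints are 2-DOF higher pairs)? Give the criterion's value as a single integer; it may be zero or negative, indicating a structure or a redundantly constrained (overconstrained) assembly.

L=1 J1=0 J2=0
add link → L=2 J1=0 J2=0
add link → L=3 J1=0 J2=0
PS@0,2 dof=2 J2 → L=3 J1=0 J2=1
add link → L=4 J1=0 J2=1
P@0,1 dof=1 J1 → L=4 J1=1 J2=1
add link → L=5 J1=1 J2=1
P@2,4 dof=1 J1 → L=5 J1=2 J2=1
C@1,2 dof=2 J2 → L=5 J1=2 J2=2
add link → L=6 J1=2 J2=2
R@3,2 dof=1 J1 → L=6 J1=3 J2=2
P@3,5 dof=1 J1 → L=6 J1=4 J2=2
add link → L=7 J1=4 J2=2
C@6,2 dof=2 J2 → L=7 J1=4 J2=3
C@6,0 dof=2 J2 → L=7 J1=4 J2=4
R@0,3 dof=1 J1 → L=7 J1=5 J2=4
R@5,6 dof=1 J1 → L=7 J1=6 J2=4
add link → L=8 J1=6 J2=4
PS@7,4 dof=2 J2 → L=8 J1=6 J2=5
C@7,0 dof=2 J2 → L=8 J1=6 J2=6
M=3(L−1)−2J1−J2=3·7−2·6−6=3

M = 3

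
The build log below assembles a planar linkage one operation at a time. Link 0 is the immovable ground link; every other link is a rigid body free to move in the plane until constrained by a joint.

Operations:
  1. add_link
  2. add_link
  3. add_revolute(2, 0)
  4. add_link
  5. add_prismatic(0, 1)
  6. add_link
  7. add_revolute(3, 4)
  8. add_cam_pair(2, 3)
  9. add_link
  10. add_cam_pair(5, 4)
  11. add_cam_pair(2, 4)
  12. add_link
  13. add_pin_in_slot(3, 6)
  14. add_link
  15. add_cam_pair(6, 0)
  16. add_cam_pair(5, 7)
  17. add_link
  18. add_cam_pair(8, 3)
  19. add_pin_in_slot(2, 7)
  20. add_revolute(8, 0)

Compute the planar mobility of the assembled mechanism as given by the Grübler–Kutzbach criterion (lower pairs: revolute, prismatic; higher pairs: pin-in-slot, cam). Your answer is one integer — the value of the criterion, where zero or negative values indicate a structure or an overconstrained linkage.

(L,J1,J2)=(1,0,0); link0 fixed
link1: (2,0,0)
link2: (3,0,0)
R 2-0 [J1]: (3,1,0)
link3: (4,1,0)
P 0-1 [J1]: (4,2,0)
link4: (5,2,0)
R 3-4 [J1]: (5,3,0)
C 2-3 [J2]: (5,3,1)
link5: (6,3,1)
C 5-4 [J2]: (6,3,2)
C 2-4 [J2]: (6,3,3)
link6: (7,3,3)
PS 3-6 [J2]: (7,3,4)
link7: (8,3,4)
C 6-0 [J2]: (8,3,5)
C 5-7 [J2]: (8,3,6)
link8: (9,3,6)
C 8-3 [J2]: (9,3,7)
PS 2-7 [J2]: (9,3,8)
R 8-0 [J1]: (9,4,8)
Grübler: 3·8 − 2·4 − 8 = 8

M = 8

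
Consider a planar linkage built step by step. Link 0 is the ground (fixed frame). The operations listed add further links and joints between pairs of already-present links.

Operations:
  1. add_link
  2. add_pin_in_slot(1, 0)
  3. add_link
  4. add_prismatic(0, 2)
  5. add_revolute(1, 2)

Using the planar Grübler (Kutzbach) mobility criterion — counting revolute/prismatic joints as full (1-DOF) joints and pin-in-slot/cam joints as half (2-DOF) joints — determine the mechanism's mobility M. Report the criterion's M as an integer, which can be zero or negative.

M = 1

[1;0;0] (link 0 is ground)
L+ [2;0;0]
PS(1,0)∈J2 [2;0;1]
L+ [3;0;1]
P(0,2)∈J1 [3;1;1]
R(1,2)∈J1 [3;2;1]
mobility = 6 − 4 − 1 = 1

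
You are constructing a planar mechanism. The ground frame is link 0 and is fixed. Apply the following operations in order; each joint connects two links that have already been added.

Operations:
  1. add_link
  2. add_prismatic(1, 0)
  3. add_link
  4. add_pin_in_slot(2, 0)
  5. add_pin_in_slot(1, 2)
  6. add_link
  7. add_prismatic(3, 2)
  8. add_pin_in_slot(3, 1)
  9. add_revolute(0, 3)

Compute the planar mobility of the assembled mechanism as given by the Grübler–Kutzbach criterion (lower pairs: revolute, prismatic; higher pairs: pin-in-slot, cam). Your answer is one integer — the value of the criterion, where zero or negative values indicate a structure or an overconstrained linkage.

M = 0

ground; <1,0,0>
#1 <2,0,0>
P:1↔0 J1 <2,1,0>
#2 <3,1,0>
PS:2↔0 J2 <3,1,1>
PS:1↔2 J2 <3,1,2>
#3 <4,1,2>
P:3↔2 J1 <4,2,2>
PS:3↔1 J2 <4,2,3>
R:0↔3 J1 <4,3,3>
3×3 − 2×3 − 1×3 = 0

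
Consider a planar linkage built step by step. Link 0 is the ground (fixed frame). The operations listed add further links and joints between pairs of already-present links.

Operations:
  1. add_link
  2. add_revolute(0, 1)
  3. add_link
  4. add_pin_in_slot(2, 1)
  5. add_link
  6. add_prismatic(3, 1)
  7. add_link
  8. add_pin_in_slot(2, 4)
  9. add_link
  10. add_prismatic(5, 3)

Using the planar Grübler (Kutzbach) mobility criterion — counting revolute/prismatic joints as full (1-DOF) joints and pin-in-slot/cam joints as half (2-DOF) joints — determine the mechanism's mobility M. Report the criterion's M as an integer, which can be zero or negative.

M = 7

ground; <1,0,0>
#1 <2,0,0>
R:0↔1 J1 <2,1,0>
#2 <3,1,0>
PS:2↔1 J2 <3,1,1>
#3 <4,1,1>
P:3↔1 J1 <4,2,1>
#4 <5,2,1>
PS:2↔4 J2 <5,2,2>
#5 <6,2,2>
P:5↔3 J1 <6,3,2>
3×5 − 2×3 − 1×2 = 7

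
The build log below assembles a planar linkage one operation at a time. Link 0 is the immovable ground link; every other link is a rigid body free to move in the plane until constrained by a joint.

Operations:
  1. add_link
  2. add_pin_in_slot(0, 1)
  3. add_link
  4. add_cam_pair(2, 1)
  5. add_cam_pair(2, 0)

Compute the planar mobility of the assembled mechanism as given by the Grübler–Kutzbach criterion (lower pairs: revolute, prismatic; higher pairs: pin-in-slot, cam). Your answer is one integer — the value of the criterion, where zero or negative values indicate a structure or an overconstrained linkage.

link 0 = ground. State L|J1|J2 = 1|0|0
+link1  2|0|0
PS(0,1) f=2→J2  2|0|1
+link2  3|0|1
C(2,1) f=2→J2  3|0|2
C(2,0) f=2→J2  3|0|3
M = 3(3−1)−2·0−3 = 6−0−3 = 3

M = 3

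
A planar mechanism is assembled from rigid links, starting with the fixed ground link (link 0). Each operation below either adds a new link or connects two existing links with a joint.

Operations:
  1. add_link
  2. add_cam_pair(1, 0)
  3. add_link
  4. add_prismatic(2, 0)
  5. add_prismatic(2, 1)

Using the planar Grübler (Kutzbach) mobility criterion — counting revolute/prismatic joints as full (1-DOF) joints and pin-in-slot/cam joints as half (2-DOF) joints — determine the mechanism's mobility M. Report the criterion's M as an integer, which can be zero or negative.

M = 1

L=1 J1=0 J2=0
add link → L=2 J1=0 J2=0
C@1,0 dof=2 J2 → L=2 J1=0 J2=1
add link → L=3 J1=0 J2=1
P@2,0 dof=1 J1 → L=3 J1=1 J2=1
P@2,1 dof=1 J1 → L=3 J1=2 J2=1
M=3(L−1)−2J1−J2=3·2−2·2−1=1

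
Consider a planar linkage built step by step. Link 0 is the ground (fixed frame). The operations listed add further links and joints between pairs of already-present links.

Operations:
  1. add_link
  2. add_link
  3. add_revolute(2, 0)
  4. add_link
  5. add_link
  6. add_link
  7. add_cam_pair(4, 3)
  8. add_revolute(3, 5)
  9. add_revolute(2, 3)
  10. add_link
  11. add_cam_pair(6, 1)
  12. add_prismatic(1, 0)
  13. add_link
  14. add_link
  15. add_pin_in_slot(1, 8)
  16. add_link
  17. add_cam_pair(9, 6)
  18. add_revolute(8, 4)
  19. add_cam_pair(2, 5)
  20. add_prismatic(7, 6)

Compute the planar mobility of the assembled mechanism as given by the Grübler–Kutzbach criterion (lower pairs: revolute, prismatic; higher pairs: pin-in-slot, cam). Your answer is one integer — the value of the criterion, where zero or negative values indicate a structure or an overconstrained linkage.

M = 10

L=1 J1=0 J2=0
add link → L=2 J1=0 J2=0
add link → L=3 J1=0 J2=0
R@2,0 dof=1 J1 → L=3 J1=1 J2=0
add link → L=4 J1=1 J2=0
add link → L=5 J1=1 J2=0
add link → L=6 J1=1 J2=0
C@4,3 dof=2 J2 → L=6 J1=1 J2=1
R@3,5 dof=1 J1 → L=6 J1=2 J2=1
R@2,3 dof=1 J1 → L=6 J1=3 J2=1
add link → L=7 J1=3 J2=1
C@6,1 dof=2 J2 → L=7 J1=3 J2=2
P@1,0 dof=1 J1 → L=7 J1=4 J2=2
add link → L=8 J1=4 J2=2
add link → L=9 J1=4 J2=2
PS@1,8 dof=2 J2 → L=9 J1=4 J2=3
add link → L=10 J1=4 J2=3
C@9,6 dof=2 J2 → L=10 J1=4 J2=4
R@8,4 dof=1 J1 → L=10 J1=5 J2=4
C@2,5 dof=2 J2 → L=10 J1=5 J2=5
P@7,6 dof=1 J1 → L=10 J1=6 J2=5
M=3(L−1)−2J1−J2=3·9−2·6−5=10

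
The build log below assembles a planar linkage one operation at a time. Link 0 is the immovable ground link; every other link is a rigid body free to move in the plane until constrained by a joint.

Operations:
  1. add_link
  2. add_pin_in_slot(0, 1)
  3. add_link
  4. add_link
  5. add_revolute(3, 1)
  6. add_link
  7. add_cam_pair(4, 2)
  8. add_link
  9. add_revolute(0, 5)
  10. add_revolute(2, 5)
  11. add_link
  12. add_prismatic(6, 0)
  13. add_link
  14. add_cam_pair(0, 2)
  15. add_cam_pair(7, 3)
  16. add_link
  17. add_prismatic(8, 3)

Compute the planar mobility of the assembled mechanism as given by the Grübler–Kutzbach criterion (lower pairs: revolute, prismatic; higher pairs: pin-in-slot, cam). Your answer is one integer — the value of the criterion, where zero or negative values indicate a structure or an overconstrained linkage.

M = 10

ground; <1,0,0>
#1 <2,0,0>
PS:0↔1 J2 <2,0,1>
#2 <3,0,1>
#3 <4,0,1>
R:3↔1 J1 <4,1,1>
#4 <5,1,1>
C:4↔2 J2 <5,1,2>
#5 <6,1,2>
R:0↔5 J1 <6,2,2>
R:2↔5 J1 <6,3,2>
#6 <7,3,2>
P:6↔0 J1 <7,4,2>
#7 <8,4,2>
C:0↔2 J2 <8,4,3>
C:7↔3 J2 <8,4,4>
#8 <9,4,4>
P:8↔3 J1 <9,5,4>
3×8 − 2×5 − 1×4 = 10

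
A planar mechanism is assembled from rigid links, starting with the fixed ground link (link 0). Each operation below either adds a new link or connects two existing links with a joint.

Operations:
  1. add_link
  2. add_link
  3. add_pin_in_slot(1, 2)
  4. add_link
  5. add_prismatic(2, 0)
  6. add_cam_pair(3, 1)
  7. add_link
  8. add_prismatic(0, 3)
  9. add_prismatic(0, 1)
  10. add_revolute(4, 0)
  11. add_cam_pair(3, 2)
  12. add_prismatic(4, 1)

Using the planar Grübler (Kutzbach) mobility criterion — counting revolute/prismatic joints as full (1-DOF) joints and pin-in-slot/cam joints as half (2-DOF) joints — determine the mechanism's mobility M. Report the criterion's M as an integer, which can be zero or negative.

M = -1

L=1 J1=0 J2=0
add link → L=2 J1=0 J2=0
add link → L=3 J1=0 J2=0
PS@1,2 dof=2 J2 → L=3 J1=0 J2=1
add link → L=4 J1=0 J2=1
P@2,0 dof=1 J1 → L=4 J1=1 J2=1
C@3,1 dof=2 J2 → L=4 J1=1 J2=2
add link → L=5 J1=1 J2=2
P@0,3 dof=1 J1 → L=5 J1=2 J2=2
P@0,1 dof=1 J1 → L=5 J1=3 J2=2
R@4,0 dof=1 J1 → L=5 J1=4 J2=2
C@3,2 dof=2 J2 → L=5 J1=4 J2=3
P@4,1 dof=1 J1 → L=5 J1=5 J2=3
M=3(L−1)−2J1−J2=3·4−2·5−3=-1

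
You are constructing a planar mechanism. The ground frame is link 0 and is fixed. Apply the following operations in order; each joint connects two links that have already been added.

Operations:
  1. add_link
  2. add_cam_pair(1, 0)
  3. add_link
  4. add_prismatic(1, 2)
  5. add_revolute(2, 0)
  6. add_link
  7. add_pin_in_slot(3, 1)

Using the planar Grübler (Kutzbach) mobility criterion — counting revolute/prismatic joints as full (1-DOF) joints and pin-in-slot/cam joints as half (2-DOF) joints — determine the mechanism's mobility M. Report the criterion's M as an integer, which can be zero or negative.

L=1 J1=0 J2=0
add link → L=2 J1=0 J2=0
C@1,0 dof=2 J2 → L=2 J1=0 J2=1
add link → L=3 J1=0 J2=1
P@1,2 dof=1 J1 → L=3 J1=1 J2=1
R@2,0 dof=1 J1 → L=3 J1=2 J2=1
add link → L=4 J1=2 J2=1
PS@3,1 dof=2 J2 → L=4 J1=2 J2=2
M=3(L−1)−2J1−J2=3·3−2·2−2=3

M = 3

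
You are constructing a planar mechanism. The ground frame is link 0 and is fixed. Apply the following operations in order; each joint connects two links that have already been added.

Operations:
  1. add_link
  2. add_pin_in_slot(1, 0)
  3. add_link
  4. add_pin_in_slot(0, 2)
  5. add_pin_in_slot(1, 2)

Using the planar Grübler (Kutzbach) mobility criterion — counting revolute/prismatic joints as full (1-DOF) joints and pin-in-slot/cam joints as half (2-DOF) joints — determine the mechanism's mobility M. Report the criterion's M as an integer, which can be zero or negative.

M = 3

link 0 = ground. State L|J1|J2 = 1|0|0
+link1  2|0|0
PS(1,0) f=2→J2  2|0|1
+link2  3|0|1
PS(0,2) f=2→J2  3|0|2
PS(1,2) f=2→J2  3|0|3
M = 3(3−1)−2·0−3 = 6−0−3 = 3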